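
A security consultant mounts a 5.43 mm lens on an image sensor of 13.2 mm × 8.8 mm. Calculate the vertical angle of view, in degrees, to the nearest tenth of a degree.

78.0°

Angle of view α = 2·arctan(h/2f) with h = 8.8 mm and f = 5.43 mm.
h/2f = 0.81031; arctan(0.81031) ≈ 39.0183°, so α ≈ 78.0366°.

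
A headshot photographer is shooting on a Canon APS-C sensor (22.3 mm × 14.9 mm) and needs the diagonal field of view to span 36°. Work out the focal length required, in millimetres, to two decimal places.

41.27 mm

Sensor diagonal = √(22.3² + 14.9²) = √719.3000 ≈ 26.8198 mm.
From α = 2·arctan(d/2f) we get f = d / (2·tan(α/2)).
With d = 26.8198 mm and α/2 = 18°, tan(α/2) ≈ 0.32492, so f ≈ 26.8198 / 0.64984 ≈ 41.2714 mm.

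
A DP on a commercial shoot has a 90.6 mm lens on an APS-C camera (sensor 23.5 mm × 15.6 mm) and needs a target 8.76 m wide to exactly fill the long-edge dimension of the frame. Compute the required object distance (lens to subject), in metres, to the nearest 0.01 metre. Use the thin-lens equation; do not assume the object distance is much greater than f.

W: 8.76 m = 8760 mm.
Magnification m = w/W = dᵢ/dₒ; combined with 1/f = 1/dₒ + 1/dᵢ this gives dₒ = f·(1 + W/w).
dₒ = 90.6 mm × (1 + 8760/23.5) = 90.6 × 373.7660 ≈ 33863.196 mm = 33.8632 m.

33.86 m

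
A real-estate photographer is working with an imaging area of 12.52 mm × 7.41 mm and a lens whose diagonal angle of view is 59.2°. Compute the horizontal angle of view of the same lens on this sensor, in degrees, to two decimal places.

Sensor diagonal = √(12.52² + 7.41²) = √211.6585 ≈ 14.5485 mm.
From the diagonal AOV: f = 14.5485 / (2·tan(29.6°)) = 14.5485 / 1.13616 ≈ 12.8050 mm.
Horizontal AOV = 2·arctan(12.52 / (2 × 12.8050)) = 2·arctan(0.48887) ≈ 52.1054°.

52.11°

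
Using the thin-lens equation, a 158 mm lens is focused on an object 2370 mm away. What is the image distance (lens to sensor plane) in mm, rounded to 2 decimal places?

169.29 mm

1/dᵢ = 1/f − 1/dₒ = 1/158 − 1/2370 = 0.0059072 mm⁻¹.
dᵢ = 1/0.0059072 ≈ 169.2857 mm.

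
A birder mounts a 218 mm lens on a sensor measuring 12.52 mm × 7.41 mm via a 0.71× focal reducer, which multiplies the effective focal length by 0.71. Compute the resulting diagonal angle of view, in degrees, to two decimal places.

5.38°

Effective focal length f = 218 × 0.71 = 154.78 mm.
Sensor diagonal = √(12.52² + 7.41²) = √211.6585 ≈ 14.5485 mm.
α = 2·arctan(14.548 / (2 × 154.78)) = 2·arctan(0.04700) ≈ 5.3815°.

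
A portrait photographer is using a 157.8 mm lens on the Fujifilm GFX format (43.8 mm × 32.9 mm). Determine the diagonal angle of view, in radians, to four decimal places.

0.3437 rad

Sensor diagonal = √(43.8² + 32.9²) = √3000.8500 ≈ 54.7800 mm.
Angle of view α = 2·arctan(d/2f) with d = 54.7800 mm and f = 157.8 mm.
d/2f = 0.17357; arctan(0.17357) ≈ 0.1719 rad, so α ≈ 0.3437 rad.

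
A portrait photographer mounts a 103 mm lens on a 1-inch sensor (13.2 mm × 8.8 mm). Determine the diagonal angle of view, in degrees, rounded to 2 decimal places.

Sensor diagonal = √(13.2² + 8.8²) = √251.6800 ≈ 15.8644 mm.
Angle of view α = 2·arctan(d/2f) with d = 15.8644 mm and f = 103 mm.
d/2f = 0.07701; arctan(0.07701) ≈ 4.4038°, so α ≈ 8.8075°.

8.81°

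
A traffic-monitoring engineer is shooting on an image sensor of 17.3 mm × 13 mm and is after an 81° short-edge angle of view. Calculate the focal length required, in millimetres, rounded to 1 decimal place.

7.6 mm

From α = 2·arctan(h/2f) we get f = h / (2·tan(α/2)).
With h = 13 mm and α/2 = 40.5°, tan(α/2) ≈ 0.85408, so f ≈ 13 / 1.70816 ≈ 7.6105 mm.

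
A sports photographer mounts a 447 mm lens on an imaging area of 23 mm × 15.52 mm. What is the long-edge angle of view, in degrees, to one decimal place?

Angle of view α = 2·arctan(w/2f) with w = 23 mm and f = 447 mm.
w/2f = 0.02573; arctan(0.02573) ≈ 1.4737°, so α ≈ 2.9475°.

2.9°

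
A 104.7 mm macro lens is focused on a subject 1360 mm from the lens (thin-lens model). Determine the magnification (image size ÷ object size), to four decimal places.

0.0834×

Thin lens: 1/f = 1/dₒ + 1/dᵢ → 1/dᵢ = 1/104.7 − 1/1360 = 0.0088158 mm⁻¹, so dᵢ ≈ 113.4326 mm.
Magnification m = dᵢ/dₒ = 113.4326/1360 ≈ 0.08341.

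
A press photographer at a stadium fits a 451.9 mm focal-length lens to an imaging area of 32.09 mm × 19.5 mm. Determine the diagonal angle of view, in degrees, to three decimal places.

4.758°

Sensor diagonal = √(32.09² + 19.5²) = √1410.0181 ≈ 37.5502 mm.
Angle of view α = 2·arctan(d/2f) with d = 37.5502 mm and f = 451.9 mm.
d/2f = 0.04155; arctan(0.04155) ≈ 2.3791°, so α ≈ 4.7582°.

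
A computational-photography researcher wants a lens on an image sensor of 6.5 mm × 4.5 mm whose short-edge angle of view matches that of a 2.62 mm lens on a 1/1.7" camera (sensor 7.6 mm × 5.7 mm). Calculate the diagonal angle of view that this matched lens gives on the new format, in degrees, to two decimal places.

124.76°

Equal short-edge AOV ⇒ f₂ = f₁ · 4.5/5.7 = 2.62 × 0.78947 ≈ 2.0684 mm.
Sensor diagonal = √(6.5² + 4.5²) = √62.5000 ≈ 7.9057 mm.
Diagonal AOV on the new format = 2·arctan(7.9057 / (2 × 2.0684)) = 2·arctan(1.91105) ≈ 124.7562°.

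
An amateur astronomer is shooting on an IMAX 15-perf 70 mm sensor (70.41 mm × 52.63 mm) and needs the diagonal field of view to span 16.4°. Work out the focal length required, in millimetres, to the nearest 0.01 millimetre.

305.01 mm

Sensor diagonal = √(70.41² + 52.63²) = √7727.4850 ≈ 87.9061 mm.
From α = 2·arctan(d/2f) we get f = d / (2·tan(α/2)).
With d = 87.9061 mm and α/2 = 8.2°, tan(α/2) ≈ 0.14410, so f ≈ 87.9061 / 0.28820 ≈ 305.0131 mm.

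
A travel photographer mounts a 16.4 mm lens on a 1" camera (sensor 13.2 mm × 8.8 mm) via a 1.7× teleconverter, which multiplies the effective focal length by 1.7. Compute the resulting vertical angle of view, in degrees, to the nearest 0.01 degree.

Effective focal length f = 16.4 × 1.7 = 27.88 mm.
α = 2·arctan(8.8 / (2 × 27.88)) = 2·arctan(0.15782) ≈ 17.9368°.

17.94°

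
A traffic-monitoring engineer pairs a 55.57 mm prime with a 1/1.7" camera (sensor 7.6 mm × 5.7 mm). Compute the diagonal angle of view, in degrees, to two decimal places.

Sensor diagonal = √(7.6² + 5.7²) = √90.2500 ≈ 9.5000 mm.
Angle of view α = 2·arctan(d/2f) with d = 9.5000 mm and f = 55.57 mm.
d/2f = 0.08548; arctan(0.08548) ≈ 4.8856°, so α ≈ 9.7713°.

9.77°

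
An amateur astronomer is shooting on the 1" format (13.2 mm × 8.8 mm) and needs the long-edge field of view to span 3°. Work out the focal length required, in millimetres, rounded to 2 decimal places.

252.04 mm

From α = 2·arctan(w/2f) we get f = w / (2·tan(α/2)).
With w = 13.2 mm and α/2 = 1.5°, tan(α/2) ≈ 0.02619, so f ≈ 13.2 / 0.05237 ≈ 252.0438 mm.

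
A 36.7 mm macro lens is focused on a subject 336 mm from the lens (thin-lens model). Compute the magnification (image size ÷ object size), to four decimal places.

0.1226×

Thin lens: 1/f = 1/dₒ + 1/dᵢ → 1/dᵢ = 1/36.7 − 1/336 = 0.0242718 mm⁻¹, so dᵢ ≈ 41.2001 mm.
Magnification m = dᵢ/dₒ = 41.2001/336 ≈ 0.12262.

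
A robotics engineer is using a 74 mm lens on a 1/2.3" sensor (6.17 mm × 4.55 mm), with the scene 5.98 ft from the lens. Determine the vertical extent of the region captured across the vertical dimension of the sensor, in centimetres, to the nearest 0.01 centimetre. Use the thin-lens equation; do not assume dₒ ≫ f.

10.75 cm

dₒ: 5.98 ft × 304.8 mm/ft = 1822.70 mm.
Similar triangles through the lens centre give W/dₒ = h/dᵢ; with 1/f = 1/dₒ + 1/dᵢ this gives W = h·(dₒ − f)/f.
W = 4.55 mm × (1822.7 − 74) / 74 = 4.55 × 23.6311 ≈ 107.522 mm = 10.7522 cm.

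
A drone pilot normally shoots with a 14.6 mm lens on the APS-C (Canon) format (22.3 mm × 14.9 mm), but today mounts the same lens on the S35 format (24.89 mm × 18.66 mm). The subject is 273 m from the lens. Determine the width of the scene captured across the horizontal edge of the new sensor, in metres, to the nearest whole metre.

465 m

The focal length stays 14.6 mm; the relevant sensor dimension is now w = 24.89 mm. Object distance dₒ = 273 m = 273000 mm.
Thin-lens field width W = w·(dₒ − f)/f = 24.89 × (273000 − 14.6)/14.6 ≈ 465384.014 mm = 465.384 m.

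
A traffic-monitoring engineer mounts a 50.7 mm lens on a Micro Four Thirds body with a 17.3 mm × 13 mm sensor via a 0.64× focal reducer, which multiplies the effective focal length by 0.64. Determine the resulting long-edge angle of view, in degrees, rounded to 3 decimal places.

Effective focal length f = 50.7 × 0.64 = 32.448 mm.
α = 2·arctan(17.3 / (2 × 32.448)) = 2·arctan(0.26658) ≈ 29.8536°.

29.854°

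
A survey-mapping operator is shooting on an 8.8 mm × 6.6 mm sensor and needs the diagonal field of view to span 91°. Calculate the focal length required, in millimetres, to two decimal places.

Sensor diagonal = √(8.8² + 6.6²) = √121.0000 ≈ 11.0000 mm.
From α = 2·arctan(d/2f) we get f = d / (2·tan(α/2)).
With d = 11.0000 mm and α/2 = 45.5°, tan(α/2) ≈ 1.01761, so f ≈ 11.0000 / 2.03521 ≈ 5.4048 mm.

5.40 mm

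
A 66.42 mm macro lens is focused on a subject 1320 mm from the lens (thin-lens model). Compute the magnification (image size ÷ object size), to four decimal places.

0.0530×

Thin lens: 1/f = 1/dₒ + 1/dᵢ → 1/dᵢ = 1/66.42 − 1/1320 = 0.0142981 mm⁻¹, so dᵢ ≈ 69.9392 mm.
Magnification m = dᵢ/dₒ = 69.9392/1320 ≈ 0.05298.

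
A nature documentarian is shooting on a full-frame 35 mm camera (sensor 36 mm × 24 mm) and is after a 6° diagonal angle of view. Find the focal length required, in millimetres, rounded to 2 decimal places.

412.79 mm

Sensor diagonal = √(36² + 24²) = √1872.0000 ≈ 43.2666 mm.
From α = 2·arctan(d/2f) we get f = d / (2·tan(α/2)).
With d = 43.2666 mm and α/2 = 3°, tan(α/2) ≈ 0.05241, so f ≈ 43.2666 / 0.10482 ≈ 412.7881 mm.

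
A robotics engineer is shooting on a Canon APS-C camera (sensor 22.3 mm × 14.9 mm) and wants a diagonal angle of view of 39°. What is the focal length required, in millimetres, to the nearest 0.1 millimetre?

Sensor diagonal = √(22.3² + 14.9²) = √719.3000 ≈ 26.8198 mm.
From α = 2·arctan(d/2f) we get f = d / (2·tan(α/2)).
With d = 26.8198 mm and α/2 = 19.5°, tan(α/2) ≈ 0.35412, so f ≈ 26.8198 / 0.70824 ≈ 37.8683 mm.

37.9 mm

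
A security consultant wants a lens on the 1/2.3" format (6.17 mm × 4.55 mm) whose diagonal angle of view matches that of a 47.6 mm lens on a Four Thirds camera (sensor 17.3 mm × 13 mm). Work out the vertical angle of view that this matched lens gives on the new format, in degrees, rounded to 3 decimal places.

Sensor diagonal = √(17.3² + 13²) = √468.2900 ≈ 21.6400 mm.
Sensor diagonal = √(6.17² + 4.55²) = √58.7714 ≈ 7.6663 mm.
Equal diagonal AOV ⇒ f₂ = f₁ · 7.6663/21.6400 = 47.6 × 0.35426 ≈ 16.8629 mm.
Vertical AOV on the new format = 2·arctan(4.55 / (2 × 16.8629)) = 2·arctan(0.13491) ≈ 15.3669°.

15.367°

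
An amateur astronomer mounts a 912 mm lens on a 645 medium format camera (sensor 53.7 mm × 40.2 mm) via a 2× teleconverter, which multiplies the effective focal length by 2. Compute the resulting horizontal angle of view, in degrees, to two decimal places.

Effective focal length f = 912 × 2 = 1824 mm.
α = 2·arctan(53.7 / (2 × 1824)) = 2·arctan(0.01472) ≈ 1.6867°.

1.69°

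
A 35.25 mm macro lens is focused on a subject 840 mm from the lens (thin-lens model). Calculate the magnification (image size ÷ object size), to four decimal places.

Thin lens: 1/f = 1/dₒ + 1/dᵢ → 1/dᵢ = 1/35.25 − 1/840 = 0.0271783 mm⁻¹, so dᵢ ≈ 36.7940 mm.
Magnification m = dᵢ/dₒ = 36.7940/840 ≈ 0.04380.

0.0438×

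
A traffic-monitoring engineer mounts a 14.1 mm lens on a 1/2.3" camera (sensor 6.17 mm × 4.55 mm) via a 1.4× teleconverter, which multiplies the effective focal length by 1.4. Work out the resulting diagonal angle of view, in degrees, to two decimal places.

21.98°

Effective focal length f = 14.1 × 1.4 = 19.74 mm.
Sensor diagonal = √(6.17² + 4.55²) = √58.7714 ≈ 7.6663 mm.
α = 2·arctan(7.666 / (2 × 19.74)) = 2·arctan(0.19418) ≈ 21.9779°.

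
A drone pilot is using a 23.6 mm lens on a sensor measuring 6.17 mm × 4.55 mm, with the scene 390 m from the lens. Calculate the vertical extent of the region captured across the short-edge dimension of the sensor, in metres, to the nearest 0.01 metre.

dₒ: 390 m = 390000 mm.
Similar triangles through the lens centre give W/dₒ = h/dᵢ; with 1/f = 1/dₒ + 1/dᵢ this gives W = h·(dₒ − f)/f.
W = 4.55 mm × (390000 − 23.6) / 23.6 = 4.55 × 16524.4237 ≈ 75186.128 mm = 75.1861 m.

75.19 m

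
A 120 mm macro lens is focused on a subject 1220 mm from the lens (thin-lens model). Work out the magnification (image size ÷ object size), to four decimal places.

0.1091×

Thin lens: 1/f = 1/dₒ + 1/dᵢ → 1/dᵢ = 1/120 − 1/1220 = 0.0075137 mm⁻¹, so dᵢ ≈ 133.0909 mm.
Magnification m = dᵢ/dₒ = 133.0909/1220 ≈ 0.10909.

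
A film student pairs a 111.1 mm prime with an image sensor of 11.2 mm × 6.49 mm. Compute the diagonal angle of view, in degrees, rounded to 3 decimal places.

Sensor diagonal = √(11.2² + 6.49²) = √167.5601 ≈ 12.9445 mm.
Angle of view α = 2·arctan(d/2f) with d = 12.9445 mm and f = 111.1 mm.
d/2f = 0.05826; arctan(0.05826) ≈ 3.3341°, so α ≈ 6.6681°.

6.668°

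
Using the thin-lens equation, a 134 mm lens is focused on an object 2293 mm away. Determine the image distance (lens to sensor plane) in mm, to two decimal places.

1/dᵢ = 1/f − 1/dₒ = 1/134 − 1/2293 = 0.0070266 mm⁻¹.
dᵢ = 1/0.0070266 ≈ 142.3168 mm.

142.32 mm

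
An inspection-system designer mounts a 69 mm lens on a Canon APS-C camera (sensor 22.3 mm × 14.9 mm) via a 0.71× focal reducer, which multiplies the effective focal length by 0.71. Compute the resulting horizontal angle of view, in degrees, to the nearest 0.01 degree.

Effective focal length f = 69 × 0.71 = 48.99 mm.
α = 2·arctan(22.3 / (2 × 48.99)) = 2·arctan(0.22760) ≈ 25.6439°.

25.64°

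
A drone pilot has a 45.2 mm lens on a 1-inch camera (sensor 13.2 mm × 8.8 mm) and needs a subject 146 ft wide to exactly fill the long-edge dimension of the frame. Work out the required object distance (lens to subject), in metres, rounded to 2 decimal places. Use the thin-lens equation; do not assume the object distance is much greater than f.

W: 146 ft × 304.8 mm/ft = 44500.80 mm.
Magnification m = w/W = dᵢ/dₒ; combined with 1/f = 1/dₒ + 1/dᵢ this gives dₒ = f·(1 + W/w).
dₒ = 45.2 mm × (1 + 44500.8/13.2) = 45.2 × 3372.2726 ≈ 152426.722 mm = 152.427 m.

152.43 m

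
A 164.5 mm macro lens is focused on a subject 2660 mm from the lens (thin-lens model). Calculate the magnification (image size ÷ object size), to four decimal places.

0.0659×

Thin lens: 1/f = 1/dₒ + 1/dᵢ → 1/dᵢ = 1/164.5 − 1/2660 = 0.0057031 mm⁻¹, so dᵢ ≈ 175.3436 mm.
Magnification m = dᵢ/dₒ = 175.3436/2660 ≈ 0.06592.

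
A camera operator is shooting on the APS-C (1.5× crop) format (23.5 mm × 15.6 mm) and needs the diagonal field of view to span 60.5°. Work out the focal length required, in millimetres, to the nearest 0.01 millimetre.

24.18 mm

Sensor diagonal = √(23.5² + 15.6²) = √795.6100 ≈ 28.2066 mm.
From α = 2·arctan(d/2f) we get f = d / (2·tan(α/2)).
With d = 28.2066 mm and α/2 = 30.25°, tan(α/2) ≈ 0.58318, so f ≈ 28.2066 / 1.16637 ≈ 24.1833 mm.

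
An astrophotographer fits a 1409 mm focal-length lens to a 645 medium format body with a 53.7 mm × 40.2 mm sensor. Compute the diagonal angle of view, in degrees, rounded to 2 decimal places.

Sensor diagonal = √(53.7² + 40.2²) = √4499.7300 ≈ 67.0800 mm.
Angle of view α = 2·arctan(d/2f) with d = 67.0800 mm and f = 1409 mm.
d/2f = 0.02380; arctan(0.02380) ≈ 1.3636°, so α ≈ 2.7272°.

2.73°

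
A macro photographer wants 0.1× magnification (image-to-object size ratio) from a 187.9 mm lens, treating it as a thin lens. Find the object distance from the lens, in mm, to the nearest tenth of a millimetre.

2066.9 mm

With m = dᵢ/dₒ and 1/f = 1/dₒ + 1/dᵢ, substituting dᵢ = m·dₒ gives 1/f = (1 + 1/m)/dₒ, hence dₒ = f·(1 + 1/m).
dₒ = 187.9 × (1 + 1/0.1) = 187.9 × 11.00000 ≈ 2066.900 mm.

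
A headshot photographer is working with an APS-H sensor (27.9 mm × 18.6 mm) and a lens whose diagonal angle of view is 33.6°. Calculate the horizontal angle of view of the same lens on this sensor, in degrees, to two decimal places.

28.20°

Sensor diagonal = √(27.9² + 18.6²) = √1124.3700 ≈ 33.5316 mm.
From the diagonal AOV: f = 33.5316 / (2·tan(16.8°)) = 33.5316 / 0.60384 ≈ 55.5311 mm.
Horizontal AOV = 2·arctan(27.9 / (2 × 55.5311)) = 2·arctan(0.25121) ≈ 28.2030°.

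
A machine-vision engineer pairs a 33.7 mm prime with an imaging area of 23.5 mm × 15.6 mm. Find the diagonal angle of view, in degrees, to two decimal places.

Sensor diagonal = √(23.5² + 15.6²) = √795.6100 ≈ 28.2066 mm.
Angle of view α = 2·arctan(d/2f) with d = 28.2066 mm and f = 33.7 mm.
d/2f = 0.41849; arctan(0.41849) ≈ 22.7091°, so α ≈ 45.4181°.

45.42°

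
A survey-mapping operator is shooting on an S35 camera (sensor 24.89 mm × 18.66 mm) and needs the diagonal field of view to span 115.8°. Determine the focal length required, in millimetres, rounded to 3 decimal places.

Sensor diagonal = √(24.89² + 18.66²) = √967.7077 ≈ 31.1080 mm.
From α = 2·arctan(d/2f) we get f = d / (2·tan(α/2)).
With d = 31.1080 mm and α/2 = 57.9°, tan(α/2) ≈ 1.59414, so f ≈ 31.1080 / 3.18827 ≈ 9.7570 mm.

9.757 mm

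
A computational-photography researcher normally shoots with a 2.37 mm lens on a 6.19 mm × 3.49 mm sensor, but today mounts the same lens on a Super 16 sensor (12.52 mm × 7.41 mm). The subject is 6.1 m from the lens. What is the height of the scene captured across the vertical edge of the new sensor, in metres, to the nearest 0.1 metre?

The focal length stays 2.37 mm; the relevant sensor dimension is now h = 7.41 mm. Object distance dₒ = 6.1 m = 6100 mm.
Thin-lens field height W = h·(dₒ − f)/f = 7.41 × (6100 − 2.37)/2.37 ≈ 19064.742 mm = 19.0647 m.

19.1 m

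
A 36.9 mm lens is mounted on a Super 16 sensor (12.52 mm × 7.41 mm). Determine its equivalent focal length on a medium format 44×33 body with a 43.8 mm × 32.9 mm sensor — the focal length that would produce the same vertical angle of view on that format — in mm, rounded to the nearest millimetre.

164 mm

Equal angle of view means equal height/f ratio, so f₂ = f₁ · (height₂/height₁) = 36.9 × 32.9/7.41.
f₂ = 36.9 × 4.43995 ≈ 163.834 mm.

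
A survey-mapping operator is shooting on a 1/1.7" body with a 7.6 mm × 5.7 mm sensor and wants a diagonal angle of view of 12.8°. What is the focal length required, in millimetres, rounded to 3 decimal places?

Sensor diagonal = √(7.6² + 5.7²) = √90.2500 ≈ 9.5000 mm.
From α = 2·arctan(d/2f) we get f = d / (2·tan(α/2)).
With d = 9.5000 mm and α/2 = 6.4°, tan(α/2) ≈ 0.11217, so f ≈ 9.5000 / 0.22434 ≈ 42.3472 mm.

42.347 mm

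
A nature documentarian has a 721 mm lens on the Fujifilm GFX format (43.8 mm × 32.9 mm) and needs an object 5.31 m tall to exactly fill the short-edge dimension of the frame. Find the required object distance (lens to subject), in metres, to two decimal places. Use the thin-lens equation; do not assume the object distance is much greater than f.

W: 5.31 m = 5310 mm.
Magnification m = h/W = dᵢ/dₒ; combined with 1/f = 1/dₒ + 1/dᵢ this gives dₒ = f·(1 + W/h).
dₒ = 721 mm × (1 + 5310/32.9) = 721 × 162.3982 ≈ 117089.085 mm = 117.089 m.

117.09 m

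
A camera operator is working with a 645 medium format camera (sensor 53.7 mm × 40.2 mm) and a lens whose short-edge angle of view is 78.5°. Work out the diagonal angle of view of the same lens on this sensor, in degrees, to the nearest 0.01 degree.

From the short-edge AOV: f = 40.2 / (2·tan(39.25°)) = 40.2 / 1.63407 ≈ 24.6012 mm.
Sensor diagonal = √(53.7² + 40.2²) = √4499.7300 ≈ 67.0800 mm.
Diagonal AOV = 2·arctan(67.0800 / (2 × 24.6012)) = 2·arctan(1.36335) ≈ 107.4809°.

107.48°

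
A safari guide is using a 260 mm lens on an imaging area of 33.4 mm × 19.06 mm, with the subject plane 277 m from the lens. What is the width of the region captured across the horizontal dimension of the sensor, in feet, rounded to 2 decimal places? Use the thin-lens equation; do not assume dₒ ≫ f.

dₒ: 277 m = 277000 mm.
Similar triangles through the lens centre give W/dₒ = w/dᵢ; with 1/f = 1/dₒ + 1/dᵢ this gives W = w·(dₒ − f)/f.
W = 33.4 mm × (277000 − 260) / 260 = 33.4 × 1064.3846 ≈ 35550.446 mm = 35550.446/304.8 ft = 116.635 ft.

116.64 ft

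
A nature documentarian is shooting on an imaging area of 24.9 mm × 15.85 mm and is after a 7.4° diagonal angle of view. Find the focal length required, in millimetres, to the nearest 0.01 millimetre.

228.22 mm

Sensor diagonal = √(24.9² + 15.85²) = √871.2325 ≈ 29.5166 mm.
From α = 2·arctan(d/2f) we get f = d / (2·tan(α/2)).
With d = 29.5166 mm and α/2 = 3.7°, tan(α/2) ≈ 0.06467, so f ≈ 29.5166 / 0.12933 ≈ 228.2200 mm.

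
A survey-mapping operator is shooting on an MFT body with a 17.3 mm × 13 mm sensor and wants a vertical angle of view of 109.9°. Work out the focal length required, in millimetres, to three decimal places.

From α = 2·arctan(h/2f) we get f = h / (2·tan(α/2)).
With h = 13 mm and α/2 = 54.95°, tan(α/2) ≈ 1.42550, so f ≈ 13 / 2.85100 ≈ 4.5598 mm.

4.560 mm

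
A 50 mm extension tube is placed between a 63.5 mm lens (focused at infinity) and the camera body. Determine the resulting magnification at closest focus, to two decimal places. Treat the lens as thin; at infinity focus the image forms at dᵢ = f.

0.79×

The tube moves the image plane from f to f + e, so dᵢ = 63.5 + 50 = 113.5 mm. Focus is achieved when 1/f = 1/dₒ + 1/dᵢ, giving dₒ = 1/(1/f − 1/(f+e)).
Magnification m = dᵢ/dₒ = (f+e)·(1/f − 1/(f+e)) = e/f = 50/63.5 ≈ 0.7874.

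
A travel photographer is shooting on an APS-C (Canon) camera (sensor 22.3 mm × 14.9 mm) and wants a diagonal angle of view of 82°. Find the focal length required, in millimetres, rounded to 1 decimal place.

Sensor diagonal = √(22.3² + 14.9²) = √719.3000 ≈ 26.8198 mm.
From α = 2·arctan(d/2f) we get f = d / (2·tan(α/2)).
With d = 26.8198 mm and α/2 = 41°, tan(α/2) ≈ 0.86929, so f ≈ 26.8198 / 1.73857 ≈ 15.4263 mm.

15.4 mm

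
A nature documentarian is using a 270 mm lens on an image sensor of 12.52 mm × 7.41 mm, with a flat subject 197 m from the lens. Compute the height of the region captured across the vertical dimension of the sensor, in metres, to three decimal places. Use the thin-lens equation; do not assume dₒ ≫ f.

5.399 m

dₒ: 197 m = 197000 mm.
Similar triangles through the lens centre give W/dₒ = h/dᵢ; with 1/f = 1/dₒ + 1/dᵢ this gives W = h·(dₒ − f)/f.
W = 7.41 mm × (197000 − 270) / 270 = 7.41 × 728.6296 ≈ 5399.146 mm = 5.39915 m.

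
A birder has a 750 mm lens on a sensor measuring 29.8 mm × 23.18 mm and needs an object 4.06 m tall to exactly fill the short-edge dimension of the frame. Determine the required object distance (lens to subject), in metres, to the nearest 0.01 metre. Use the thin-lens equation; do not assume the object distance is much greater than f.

W: 4.06 m = 4060 mm.
Magnification m = h/W = dᵢ/dₒ; combined with 1/f = 1/dₒ + 1/dᵢ this gives dₒ = f·(1 + W/h).
dₒ = 750 mm × (1 + 4060/23.18) = 750 × 176.1510 ≈ 132113.244 mm = 132.113 m.

132.11 m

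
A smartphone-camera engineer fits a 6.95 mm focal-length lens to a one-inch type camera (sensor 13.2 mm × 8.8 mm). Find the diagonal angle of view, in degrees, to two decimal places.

97.55°

Sensor diagonal = √(13.2² + 8.8²) = √251.6800 ≈ 15.8644 mm.
Angle of view α = 2·arctan(d/2f) with d = 15.8644 mm and f = 6.95 mm.
d/2f = 1.14133; arctan(1.14133) ≈ 48.7760°, so α ≈ 97.5520°.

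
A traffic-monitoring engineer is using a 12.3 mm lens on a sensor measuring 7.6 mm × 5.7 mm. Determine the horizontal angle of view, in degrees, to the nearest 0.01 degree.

Angle of view α = 2·arctan(w/2f) with w = 7.6 mm and f = 12.3 mm.
w/2f = 0.30894; arctan(0.30894) ≈ 17.1682°, so α ≈ 34.3363°.

34.34°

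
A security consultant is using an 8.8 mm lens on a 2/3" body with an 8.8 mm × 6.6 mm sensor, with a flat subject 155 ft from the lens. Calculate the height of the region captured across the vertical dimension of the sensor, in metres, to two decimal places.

35.43 m

dₒ: 155 ft × 304.8 mm/ft = 47244.00 mm.
Similar triangles through the lens centre give W/dₒ = h/dᵢ; with 1/f = 1/dₒ + 1/dᵢ this gives W = h·(dₒ − f)/f.
W = 6.6 mm × (47244 − 8.8) / 8.8 = 6.6 × 5367.6362 ≈ 35426.399 mm = 35.4264 m.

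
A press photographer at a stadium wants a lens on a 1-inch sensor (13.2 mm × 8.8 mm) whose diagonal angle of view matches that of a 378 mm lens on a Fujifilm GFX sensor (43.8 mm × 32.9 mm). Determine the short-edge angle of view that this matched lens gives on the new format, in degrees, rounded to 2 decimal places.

Sensor diagonal = √(43.8² + 32.9²) = √3000.8500 ≈ 54.7800 mm.
Sensor diagonal = √(13.2² + 8.8²) = √251.6800 ≈ 15.8644 mm.
Equal diagonal AOV ⇒ f₂ = f₁ · 15.8644/54.7800 = 378 × 0.28960 ≈ 109.4697 mm.
Short-edge AOV on the new format = 2·arctan(8.8 / (2 × 109.4697)) = 2·arctan(0.04019) ≈ 4.6034°.

4.60°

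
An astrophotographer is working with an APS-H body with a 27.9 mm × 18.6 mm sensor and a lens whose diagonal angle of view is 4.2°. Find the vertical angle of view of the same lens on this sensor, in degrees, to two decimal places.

Sensor diagonal = √(27.9² + 18.6²) = √1124.3700 ≈ 33.5316 mm.
From the diagonal AOV: f = 33.5316 / (2·tan(2.1°)) = 33.5316 / 0.07334 ≈ 457.2286 mm.
Vertical AOV = 2·arctan(18.6 / (2 × 457.2286)) = 2·arctan(0.02034) ≈ 2.3305°.

2.33°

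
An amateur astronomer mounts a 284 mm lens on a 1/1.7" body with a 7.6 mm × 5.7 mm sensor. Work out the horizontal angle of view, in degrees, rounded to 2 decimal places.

Angle of view α = 2·arctan(w/2f) with w = 7.6 mm and f = 284 mm.
w/2f = 0.01338; arctan(0.01338) ≈ 0.7666°, so α ≈ 1.5332°.

1.53°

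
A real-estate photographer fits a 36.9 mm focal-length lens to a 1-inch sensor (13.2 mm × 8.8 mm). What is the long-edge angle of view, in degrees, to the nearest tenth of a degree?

Angle of view α = 2·arctan(w/2f) with w = 13.2 mm and f = 36.9 mm.
w/2f = 0.17886; arctan(0.17886) ≈ 10.1408°, so α ≈ 20.2816°.

20.3°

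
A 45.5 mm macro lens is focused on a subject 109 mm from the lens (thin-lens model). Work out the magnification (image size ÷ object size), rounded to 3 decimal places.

0.717×

Thin lens: 1/f = 1/dₒ + 1/dᵢ → 1/dᵢ = 1/45.5 − 1/109 = 0.0128037 mm⁻¹, so dᵢ ≈ 78.1024 mm.
Magnification m = dᵢ/dₒ = 78.1024/109 ≈ 0.71654.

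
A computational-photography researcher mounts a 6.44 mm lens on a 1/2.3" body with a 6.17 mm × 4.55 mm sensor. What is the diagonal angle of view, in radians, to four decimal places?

Sensor diagonal = √(6.17² + 4.55²) = √58.7714 ≈ 7.6663 mm.
Angle of view α = 2·arctan(d/2f) with d = 7.6663 mm and f = 6.44 mm.
d/2f = 0.59521; arctan(0.59521) ≈ 0.5369 rad, so α ≈ 1.0738 rad.

1.0738 rad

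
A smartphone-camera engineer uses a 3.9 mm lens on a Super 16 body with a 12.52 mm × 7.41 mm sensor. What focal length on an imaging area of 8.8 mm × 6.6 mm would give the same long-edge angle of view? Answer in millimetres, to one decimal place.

2.7 mm

Equal angle of view means equal width/f ratio, so f₂ = f₁ · (width₂/width₁) = 3.9 × 8.8/12.52.
f₂ = 3.9 × 0.70288 ≈ 2.741 mm.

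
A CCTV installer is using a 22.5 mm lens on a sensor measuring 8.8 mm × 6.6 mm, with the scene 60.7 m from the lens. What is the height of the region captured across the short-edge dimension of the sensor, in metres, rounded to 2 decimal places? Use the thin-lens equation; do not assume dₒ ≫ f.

17.80 m

dₒ: 60.7 m = 60700 mm.
Similar triangles through the lens centre give W/dₒ = h/dᵢ; with 1/f = 1/dₒ + 1/dᵢ this gives W = h·(dₒ − f)/f.
W = 6.6 mm × (60700 − 22.5) / 22.5 = 6.6 × 2696.7778 ≈ 17798.733 mm = 17.7987 m.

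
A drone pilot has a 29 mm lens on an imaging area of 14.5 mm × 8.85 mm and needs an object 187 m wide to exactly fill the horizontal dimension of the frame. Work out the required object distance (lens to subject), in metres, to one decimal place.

374.0 m

W: 187 m = 187000 mm.
Magnification m = w/W = dᵢ/dₒ; combined with 1/f = 1/dₒ + 1/dᵢ this gives dₒ = f·(1 + W/w).
dₒ = 29 mm × (1 + 187000/14.5) = 29 × 12897.5517 ≈ 374029.000 mm = 374.029 m.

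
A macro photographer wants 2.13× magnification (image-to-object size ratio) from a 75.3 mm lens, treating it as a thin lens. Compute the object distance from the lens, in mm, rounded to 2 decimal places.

With m = dᵢ/dₒ and 1/f = 1/dₒ + 1/dᵢ, substituting dᵢ = m·dₒ gives 1/f = (1 + 1/m)/dₒ, hence dₒ = f·(1 + 1/m).
dₒ = 75.3 × (1 + 1/2.13) = 75.3 × 1.46948 ≈ 110.652 mm.

110.65 mm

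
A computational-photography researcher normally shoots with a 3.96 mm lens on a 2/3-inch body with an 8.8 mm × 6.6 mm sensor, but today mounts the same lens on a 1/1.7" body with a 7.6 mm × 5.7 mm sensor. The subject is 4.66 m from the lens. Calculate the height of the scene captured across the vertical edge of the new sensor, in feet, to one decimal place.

22.0 ft

The focal length stays 3.96 mm; the relevant sensor dimension is now h = 5.7 mm. Object distance dₒ = 4.66 m = 4660 mm.
Thin-lens field height W = h·(dₒ − f)/f = 5.7 × (4660 − 3.96)/3.96 ≈ 6701.876 mm = 6701.876/304.8 ft = 21.9878 ft.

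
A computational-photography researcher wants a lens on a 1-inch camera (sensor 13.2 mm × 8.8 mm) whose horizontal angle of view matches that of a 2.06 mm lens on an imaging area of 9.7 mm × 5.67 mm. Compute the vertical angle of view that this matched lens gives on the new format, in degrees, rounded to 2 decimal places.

Equal horizontal AOV ⇒ f₂ = f₁ · 13.2/9.7 = 2.06 × 1.36082 ≈ 2.8033 mm.
Vertical AOV on the new format = 2·arctan(8.8 / (2 × 2.8033)) = 2·arctan(1.56958) ≈ 114.9965°.

115.00°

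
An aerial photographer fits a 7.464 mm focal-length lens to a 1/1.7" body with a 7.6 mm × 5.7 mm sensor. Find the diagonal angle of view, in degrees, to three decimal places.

Sensor diagonal = √(7.6² + 5.7²) = √90.2500 ≈ 9.5000 mm.
Angle of view α = 2·arctan(d/2f) with d = 9.5000 mm and f = 7.464 mm.
d/2f = 0.63639; arctan(0.63639) ≈ 32.4722°, so α ≈ 64.9444°.

64.944°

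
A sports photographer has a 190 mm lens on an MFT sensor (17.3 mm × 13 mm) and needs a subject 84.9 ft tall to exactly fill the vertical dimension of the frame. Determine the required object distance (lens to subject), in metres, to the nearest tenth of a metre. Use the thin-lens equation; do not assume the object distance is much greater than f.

378.4 m

W: 84.9 ft × 304.8 mm/ft = 25877.52 mm.
Magnification m = h/W = dᵢ/dₒ; combined with 1/f = 1/dₒ + 1/dᵢ this gives dₒ = f·(1 + W/h).
dₒ = 190 mm × (1 + 25877.5/13) = 190 × 1991.5784 ≈ 378399.896 mm = 378.4 m.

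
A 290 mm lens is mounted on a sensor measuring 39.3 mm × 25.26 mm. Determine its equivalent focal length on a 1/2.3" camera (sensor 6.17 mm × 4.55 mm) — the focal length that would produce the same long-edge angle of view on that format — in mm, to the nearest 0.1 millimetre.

Equal angle of view means equal width/f ratio, so f₂ = f₁ · (width₂/width₁) = 290 × 6.17/39.3.
f₂ = 290 × 0.15700 ≈ 45.529 mm.

45.5 mm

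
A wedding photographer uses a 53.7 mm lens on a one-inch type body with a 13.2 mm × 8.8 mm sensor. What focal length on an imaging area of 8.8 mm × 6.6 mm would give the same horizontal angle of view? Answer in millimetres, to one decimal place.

35.8 mm

Equal angle of view means equal width/f ratio, so f₂ = f₁ · (width₂/width₁) = 53.7 × 8.8/13.2.
f₂ = 53.7 × 0.66667 ≈ 35.800 mm.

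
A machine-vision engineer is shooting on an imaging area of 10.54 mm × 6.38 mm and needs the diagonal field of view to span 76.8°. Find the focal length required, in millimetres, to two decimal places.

Sensor diagonal = √(10.54² + 6.38²) = √151.7960 ≈ 12.3206 mm.
From α = 2·arctan(d/2f) we get f = d / (2·tan(α/2)).
With d = 12.3206 mm and α/2 = 38.4°, tan(α/2) ≈ 0.79259, so f ≈ 12.3206 / 1.58518 ≈ 7.7723 mm.

7.77 mm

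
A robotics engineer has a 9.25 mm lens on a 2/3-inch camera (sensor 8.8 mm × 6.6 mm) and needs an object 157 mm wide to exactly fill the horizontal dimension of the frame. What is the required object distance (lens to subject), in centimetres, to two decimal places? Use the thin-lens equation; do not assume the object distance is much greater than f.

17.43 cm

Magnification m = w/W = dᵢ/dₒ; combined with 1/f = 1/dₒ + 1/dᵢ this gives dₒ = f·(1 + W/w).
dₒ = 9.25 mm × (1 + 157/8.8) = 9.25 × 18.8409 ≈ 174.278 mm = 17.4278 cm.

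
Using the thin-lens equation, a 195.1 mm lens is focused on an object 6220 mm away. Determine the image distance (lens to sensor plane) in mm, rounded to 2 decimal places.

201.42 mm

1/dᵢ = 1/f − 1/dₒ = 1/195.1 − 1/6220 = 0.0049648 mm⁻¹.
dᵢ = 1/0.0049648 ≈ 201.4178 mm.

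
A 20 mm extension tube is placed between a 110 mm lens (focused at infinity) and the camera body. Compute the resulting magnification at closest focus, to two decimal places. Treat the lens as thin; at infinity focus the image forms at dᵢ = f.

0.18×

The tube moves the image plane from f to f + e, so dᵢ = 110 + 20 = 130 mm. Focus is achieved when 1/f = 1/dₒ + 1/dᵢ, giving dₒ = 1/(1/f − 1/(f+e)).
Magnification m = dᵢ/dₒ = (f+e)·(1/f − 1/(f+e)) = e/f = 20/110 ≈ 0.1818.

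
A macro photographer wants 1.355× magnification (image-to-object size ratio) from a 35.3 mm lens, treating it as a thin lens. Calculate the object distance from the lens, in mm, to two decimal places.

With m = dᵢ/dₒ and 1/f = 1/dₒ + 1/dᵢ, substituting dᵢ = m·dₒ gives 1/f = (1 + 1/m)/dₒ, hence dₒ = f·(1 + 1/m).
dₒ = 35.3 × (1 + 1/1.355) = 35.3 × 1.73801 ≈ 61.352 mm.

61.35 mm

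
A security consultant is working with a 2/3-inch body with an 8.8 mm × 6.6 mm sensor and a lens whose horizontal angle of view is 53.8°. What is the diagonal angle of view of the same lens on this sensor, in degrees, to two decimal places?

From the horizontal AOV: f = 8.8 / (2·tan(26.9°)) = 8.8 / 1.01466 ≈ 8.6729 mm.
Sensor diagonal = √(8.8² + 6.6²) = √121.0000 ≈ 11.0000 mm.
Diagonal AOV = 2·arctan(11.0000 / (2 × 8.6729)) = 2·arctan(0.63416) ≈ 64.7626°.

64.76°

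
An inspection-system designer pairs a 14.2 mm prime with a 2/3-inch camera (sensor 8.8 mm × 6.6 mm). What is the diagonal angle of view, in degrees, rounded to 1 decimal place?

Sensor diagonal = √(8.8² + 6.6²) = √121.0000 ≈ 11.0000 mm.
Angle of view α = 2·arctan(d/2f) with d = 11.0000 mm and f = 14.2 mm.
d/2f = 0.38732; arctan(0.38732) ≈ 21.1726°, so α ≈ 42.3452°.

42.3°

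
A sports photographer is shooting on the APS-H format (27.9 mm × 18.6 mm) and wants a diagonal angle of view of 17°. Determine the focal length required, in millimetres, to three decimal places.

Sensor diagonal = √(27.9² + 18.6²) = √1124.3700 ≈ 33.5316 mm.
From α = 2·arctan(d/2f) we get f = d / (2·tan(α/2)).
With d = 33.5316 mm and α/2 = 8.5°, tan(α/2) ≈ 0.14945, so f ≈ 33.5316 / 0.29890 ≈ 112.1827 mm.

112.183 mm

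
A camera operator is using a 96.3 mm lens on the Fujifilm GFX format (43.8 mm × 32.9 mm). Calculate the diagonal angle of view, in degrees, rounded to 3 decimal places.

31.754°

Sensor diagonal = √(43.8² + 32.9²) = √3000.8500 ≈ 54.7800 mm.
Angle of view α = 2·arctan(d/2f) with d = 54.7800 mm and f = 96.3 mm.
d/2f = 0.28442; arctan(0.28442) ≈ 15.8770°, so α ≈ 31.7540°.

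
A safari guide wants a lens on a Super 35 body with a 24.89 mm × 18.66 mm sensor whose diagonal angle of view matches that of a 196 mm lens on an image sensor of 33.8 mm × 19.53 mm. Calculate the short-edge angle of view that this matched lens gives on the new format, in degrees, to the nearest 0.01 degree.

6.84°

Sensor diagonal = √(33.8² + 19.53²) = √1523.8609 ≈ 39.0367 mm.
Sensor diagonal = √(24.89² + 18.66²) = √967.7077 ≈ 31.1080 mm.
Equal diagonal AOV ⇒ f₂ = f₁ · 31.1080/39.0367 = 196 × 0.79689 ≈ 156.1908 mm.
Short-edge AOV on the new format = 2·arctan(18.66 / (2 × 156.1908)) = 2·arctan(0.05973) ≈ 6.8370°.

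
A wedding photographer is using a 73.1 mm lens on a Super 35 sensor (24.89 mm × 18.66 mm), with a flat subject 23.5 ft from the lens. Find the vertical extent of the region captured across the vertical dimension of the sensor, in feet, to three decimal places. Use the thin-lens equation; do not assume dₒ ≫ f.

5.938 ft

dₒ: 23.5 ft × 304.8 mm/ft = 7162.80 mm.
Similar triangles through the lens centre give W/dₒ = h/dᵢ; with 1/f = 1/dₒ + 1/dᵢ this gives W = h·(dₒ − f)/f.
W = 18.66 mm × (7162.8 − 73.1) / 73.1 = 18.66 × 96.9863 ≈ 1809.765 mm = 1809.765/304.8 ft = 5.93755 ft.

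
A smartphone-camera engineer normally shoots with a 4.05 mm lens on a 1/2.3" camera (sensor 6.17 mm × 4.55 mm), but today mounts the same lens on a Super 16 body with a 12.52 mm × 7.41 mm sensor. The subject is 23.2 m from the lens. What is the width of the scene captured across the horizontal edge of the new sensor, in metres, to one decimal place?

The focal length stays 4.05 mm; the relevant sensor dimension is now w = 12.52 mm. Object distance dₒ = 23.2 m = 23200 mm.
Thin-lens field width W = w·(dₒ − f)/f = 12.52 × (23200 − 4.05)/4.05 ≈ 71706.986 mm = 71.707 m.

71.7 m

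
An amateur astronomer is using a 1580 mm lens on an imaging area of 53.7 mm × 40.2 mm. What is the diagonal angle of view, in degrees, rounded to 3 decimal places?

2.432°

Sensor diagonal = √(53.7² + 40.2²) = √4499.7300 ≈ 67.0800 mm.
Angle of view α = 2·arctan(d/2f) with d = 67.0800 mm and f = 1580 mm.
d/2f = 0.02123; arctan(0.02123) ≈ 1.2161°, so α ≈ 2.4322°.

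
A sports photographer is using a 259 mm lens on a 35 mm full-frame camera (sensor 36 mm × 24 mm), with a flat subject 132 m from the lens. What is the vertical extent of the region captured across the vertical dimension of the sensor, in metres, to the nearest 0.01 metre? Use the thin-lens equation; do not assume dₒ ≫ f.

dₒ: 132 m = 132000 mm.
Similar triangles through the lens centre give W/dₒ = h/dᵢ; with 1/f = 1/dₒ + 1/dᵢ this gives W = h·(dₒ − f)/f.
W = 24 mm × (132000 − 259) / 259 = 24 × 508.6525 ≈ 12207.660 mm = 12.2077 m.

12.21 m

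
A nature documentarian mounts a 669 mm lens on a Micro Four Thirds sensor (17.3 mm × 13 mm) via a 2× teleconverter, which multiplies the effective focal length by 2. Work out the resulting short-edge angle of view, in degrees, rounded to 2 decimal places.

0.56°

Effective focal length f = 669 × 2 = 1338 mm.
α = 2·arctan(13 / (2 × 1338)) = 2·arctan(0.00486) ≈ 0.5567°.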